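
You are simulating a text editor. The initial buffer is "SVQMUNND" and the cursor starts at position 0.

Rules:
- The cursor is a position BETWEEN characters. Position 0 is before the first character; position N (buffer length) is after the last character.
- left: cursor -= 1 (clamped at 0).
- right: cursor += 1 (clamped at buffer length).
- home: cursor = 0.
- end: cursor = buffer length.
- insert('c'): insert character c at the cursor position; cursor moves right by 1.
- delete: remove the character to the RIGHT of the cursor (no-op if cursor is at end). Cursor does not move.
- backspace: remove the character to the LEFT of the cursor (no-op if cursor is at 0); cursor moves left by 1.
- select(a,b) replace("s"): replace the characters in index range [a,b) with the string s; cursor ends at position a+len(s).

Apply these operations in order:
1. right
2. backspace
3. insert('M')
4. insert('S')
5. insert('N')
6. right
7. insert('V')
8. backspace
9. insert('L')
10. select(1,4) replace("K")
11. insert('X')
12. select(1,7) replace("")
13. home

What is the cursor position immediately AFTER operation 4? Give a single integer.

After op 1 (right): buf='SVQMUNND' cursor=1
After op 2 (backspace): buf='VQMUNND' cursor=0
After op 3 (insert('M')): buf='MVQMUNND' cursor=1
After op 4 (insert('S')): buf='MSVQMUNND' cursor=2

Answer: 2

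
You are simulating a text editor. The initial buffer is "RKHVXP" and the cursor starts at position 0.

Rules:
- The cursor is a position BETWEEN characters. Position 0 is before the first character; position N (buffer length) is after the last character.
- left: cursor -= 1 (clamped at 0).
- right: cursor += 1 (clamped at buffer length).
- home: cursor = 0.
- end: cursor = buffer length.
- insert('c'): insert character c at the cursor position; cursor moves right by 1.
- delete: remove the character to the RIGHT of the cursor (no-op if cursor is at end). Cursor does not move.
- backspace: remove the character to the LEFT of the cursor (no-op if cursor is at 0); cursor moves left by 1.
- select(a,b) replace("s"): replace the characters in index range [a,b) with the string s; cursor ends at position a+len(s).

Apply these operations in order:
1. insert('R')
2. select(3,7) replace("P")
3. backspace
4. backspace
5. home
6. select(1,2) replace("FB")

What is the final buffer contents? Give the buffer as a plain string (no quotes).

Answer: RFB

Derivation:
After op 1 (insert('R')): buf='RRKHVXP' cursor=1
After op 2 (select(3,7) replace("P")): buf='RRKP' cursor=4
After op 3 (backspace): buf='RRK' cursor=3
After op 4 (backspace): buf='RR' cursor=2
After op 5 (home): buf='RR' cursor=0
After op 6 (select(1,2) replace("FB")): buf='RFB' cursor=3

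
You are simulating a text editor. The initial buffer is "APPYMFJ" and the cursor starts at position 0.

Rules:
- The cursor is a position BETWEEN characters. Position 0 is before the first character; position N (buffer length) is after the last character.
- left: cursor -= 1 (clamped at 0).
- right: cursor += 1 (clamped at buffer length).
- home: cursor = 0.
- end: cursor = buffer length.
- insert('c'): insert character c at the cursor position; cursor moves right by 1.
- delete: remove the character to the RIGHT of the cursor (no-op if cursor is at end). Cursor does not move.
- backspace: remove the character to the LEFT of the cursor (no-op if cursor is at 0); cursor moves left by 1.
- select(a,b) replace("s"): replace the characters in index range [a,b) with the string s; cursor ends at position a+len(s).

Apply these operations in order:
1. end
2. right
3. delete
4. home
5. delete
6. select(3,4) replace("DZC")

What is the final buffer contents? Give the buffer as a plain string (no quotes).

Answer: PPYDZCFJ

Derivation:
After op 1 (end): buf='APPYMFJ' cursor=7
After op 2 (right): buf='APPYMFJ' cursor=7
After op 3 (delete): buf='APPYMFJ' cursor=7
After op 4 (home): buf='APPYMFJ' cursor=0
After op 5 (delete): buf='PPYMFJ' cursor=0
After op 6 (select(3,4) replace("DZC")): buf='PPYDZCFJ' cursor=6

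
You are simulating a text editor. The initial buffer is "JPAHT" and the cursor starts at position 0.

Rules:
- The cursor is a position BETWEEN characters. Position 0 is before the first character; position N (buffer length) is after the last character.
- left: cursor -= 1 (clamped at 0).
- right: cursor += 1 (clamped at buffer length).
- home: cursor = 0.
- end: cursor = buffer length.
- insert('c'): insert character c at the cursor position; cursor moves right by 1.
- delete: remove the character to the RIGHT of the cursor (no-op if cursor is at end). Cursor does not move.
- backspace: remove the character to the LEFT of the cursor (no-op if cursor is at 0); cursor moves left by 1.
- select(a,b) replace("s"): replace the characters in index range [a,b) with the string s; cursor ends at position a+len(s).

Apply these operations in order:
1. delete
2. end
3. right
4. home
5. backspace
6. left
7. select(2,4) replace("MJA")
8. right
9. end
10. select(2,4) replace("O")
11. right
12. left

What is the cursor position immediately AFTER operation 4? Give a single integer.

Answer: 0

Derivation:
After op 1 (delete): buf='PAHT' cursor=0
After op 2 (end): buf='PAHT' cursor=4
After op 3 (right): buf='PAHT' cursor=4
After op 4 (home): buf='PAHT' cursor=0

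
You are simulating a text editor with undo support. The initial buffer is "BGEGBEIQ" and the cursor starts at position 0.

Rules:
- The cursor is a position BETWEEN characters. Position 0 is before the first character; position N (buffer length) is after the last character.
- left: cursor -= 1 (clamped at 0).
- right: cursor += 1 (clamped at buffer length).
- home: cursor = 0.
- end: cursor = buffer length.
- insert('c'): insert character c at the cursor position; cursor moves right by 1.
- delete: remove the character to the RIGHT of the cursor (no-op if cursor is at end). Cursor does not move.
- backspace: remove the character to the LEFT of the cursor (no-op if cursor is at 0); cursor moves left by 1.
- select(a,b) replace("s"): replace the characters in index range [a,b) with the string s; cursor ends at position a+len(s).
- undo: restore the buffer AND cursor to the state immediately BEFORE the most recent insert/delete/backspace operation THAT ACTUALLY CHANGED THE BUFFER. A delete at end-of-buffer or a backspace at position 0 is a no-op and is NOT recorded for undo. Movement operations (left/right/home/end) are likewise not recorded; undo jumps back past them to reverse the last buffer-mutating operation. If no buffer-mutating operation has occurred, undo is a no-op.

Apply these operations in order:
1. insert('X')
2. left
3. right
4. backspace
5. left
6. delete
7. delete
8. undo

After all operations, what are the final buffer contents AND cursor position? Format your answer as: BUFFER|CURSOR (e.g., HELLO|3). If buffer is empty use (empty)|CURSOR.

After op 1 (insert('X')): buf='XBGEGBEIQ' cursor=1
After op 2 (left): buf='XBGEGBEIQ' cursor=0
After op 3 (right): buf='XBGEGBEIQ' cursor=1
After op 4 (backspace): buf='BGEGBEIQ' cursor=0
After op 5 (left): buf='BGEGBEIQ' cursor=0
After op 6 (delete): buf='GEGBEIQ' cursor=0
After op 7 (delete): buf='EGBEIQ' cursor=0
After op 8 (undo): buf='GEGBEIQ' cursor=0

Answer: GEGBEIQ|0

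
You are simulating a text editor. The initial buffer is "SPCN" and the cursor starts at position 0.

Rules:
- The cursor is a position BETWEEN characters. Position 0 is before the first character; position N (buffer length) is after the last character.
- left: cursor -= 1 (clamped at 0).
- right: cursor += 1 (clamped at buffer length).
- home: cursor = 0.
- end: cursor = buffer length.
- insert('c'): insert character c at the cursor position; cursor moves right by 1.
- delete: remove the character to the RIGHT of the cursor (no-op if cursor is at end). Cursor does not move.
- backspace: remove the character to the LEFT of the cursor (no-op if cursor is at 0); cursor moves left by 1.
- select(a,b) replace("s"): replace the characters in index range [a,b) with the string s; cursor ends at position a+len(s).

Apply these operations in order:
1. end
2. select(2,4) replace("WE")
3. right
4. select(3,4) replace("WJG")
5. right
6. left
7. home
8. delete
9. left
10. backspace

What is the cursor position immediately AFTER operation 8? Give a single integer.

Answer: 0

Derivation:
After op 1 (end): buf='SPCN' cursor=4
After op 2 (select(2,4) replace("WE")): buf='SPWE' cursor=4
After op 3 (right): buf='SPWE' cursor=4
After op 4 (select(3,4) replace("WJG")): buf='SPWWJG' cursor=6
After op 5 (right): buf='SPWWJG' cursor=6
After op 6 (left): buf='SPWWJG' cursor=5
After op 7 (home): buf='SPWWJG' cursor=0
After op 8 (delete): buf='PWWJG' cursor=0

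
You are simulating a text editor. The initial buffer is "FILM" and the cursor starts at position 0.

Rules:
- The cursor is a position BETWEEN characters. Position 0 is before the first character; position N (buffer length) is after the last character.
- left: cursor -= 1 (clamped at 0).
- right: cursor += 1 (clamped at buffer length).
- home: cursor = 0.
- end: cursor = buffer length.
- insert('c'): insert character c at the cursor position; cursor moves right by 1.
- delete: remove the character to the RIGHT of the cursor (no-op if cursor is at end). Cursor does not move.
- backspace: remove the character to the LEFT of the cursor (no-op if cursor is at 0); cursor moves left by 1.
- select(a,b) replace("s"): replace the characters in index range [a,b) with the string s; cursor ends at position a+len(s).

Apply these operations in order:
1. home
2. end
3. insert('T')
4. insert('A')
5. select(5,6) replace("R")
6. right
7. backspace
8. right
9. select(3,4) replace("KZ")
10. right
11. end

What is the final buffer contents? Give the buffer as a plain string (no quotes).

After op 1 (home): buf='FILM' cursor=0
After op 2 (end): buf='FILM' cursor=4
After op 3 (insert('T')): buf='FILMT' cursor=5
After op 4 (insert('A')): buf='FILMTA' cursor=6
After op 5 (select(5,6) replace("R")): buf='FILMTR' cursor=6
After op 6 (right): buf='FILMTR' cursor=6
After op 7 (backspace): buf='FILMT' cursor=5
After op 8 (right): buf='FILMT' cursor=5
After op 9 (select(3,4) replace("KZ")): buf='FILKZT' cursor=5
After op 10 (right): buf='FILKZT' cursor=6
After op 11 (end): buf='FILKZT' cursor=6

Answer: FILKZT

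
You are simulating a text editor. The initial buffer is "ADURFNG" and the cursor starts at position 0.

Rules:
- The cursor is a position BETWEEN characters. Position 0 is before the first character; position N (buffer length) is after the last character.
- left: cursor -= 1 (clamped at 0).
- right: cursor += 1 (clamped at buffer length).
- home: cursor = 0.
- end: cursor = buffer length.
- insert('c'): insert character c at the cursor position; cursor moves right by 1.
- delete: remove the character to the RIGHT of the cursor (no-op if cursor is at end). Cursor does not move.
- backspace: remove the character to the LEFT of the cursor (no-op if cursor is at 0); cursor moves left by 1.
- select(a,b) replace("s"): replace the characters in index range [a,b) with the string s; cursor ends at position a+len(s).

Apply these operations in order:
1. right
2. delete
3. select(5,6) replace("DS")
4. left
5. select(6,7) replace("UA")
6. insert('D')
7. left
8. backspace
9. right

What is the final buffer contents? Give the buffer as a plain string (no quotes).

After op 1 (right): buf='ADURFNG' cursor=1
After op 2 (delete): buf='AURFNG' cursor=1
After op 3 (select(5,6) replace("DS")): buf='AURFNDS' cursor=7
After op 4 (left): buf='AURFNDS' cursor=6
After op 5 (select(6,7) replace("UA")): buf='AURFNDUA' cursor=8
After op 6 (insert('D')): buf='AURFNDUAD' cursor=9
After op 7 (left): buf='AURFNDUAD' cursor=8
After op 8 (backspace): buf='AURFNDUD' cursor=7
After op 9 (right): buf='AURFNDUD' cursor=8

Answer: AURFNDUD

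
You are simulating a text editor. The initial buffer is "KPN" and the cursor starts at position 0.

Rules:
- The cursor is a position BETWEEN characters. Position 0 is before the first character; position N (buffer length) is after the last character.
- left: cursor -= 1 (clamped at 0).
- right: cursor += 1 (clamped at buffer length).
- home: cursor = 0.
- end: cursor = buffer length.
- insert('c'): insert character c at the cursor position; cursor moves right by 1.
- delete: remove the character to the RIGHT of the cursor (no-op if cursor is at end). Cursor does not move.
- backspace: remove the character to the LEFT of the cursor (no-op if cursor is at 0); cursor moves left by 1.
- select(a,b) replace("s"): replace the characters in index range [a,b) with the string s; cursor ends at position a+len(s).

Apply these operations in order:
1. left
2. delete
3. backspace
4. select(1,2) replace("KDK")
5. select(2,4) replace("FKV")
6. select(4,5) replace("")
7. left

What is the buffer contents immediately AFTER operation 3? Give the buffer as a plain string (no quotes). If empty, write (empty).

Answer: PN

Derivation:
After op 1 (left): buf='KPN' cursor=0
After op 2 (delete): buf='PN' cursor=0
After op 3 (backspace): buf='PN' cursor=0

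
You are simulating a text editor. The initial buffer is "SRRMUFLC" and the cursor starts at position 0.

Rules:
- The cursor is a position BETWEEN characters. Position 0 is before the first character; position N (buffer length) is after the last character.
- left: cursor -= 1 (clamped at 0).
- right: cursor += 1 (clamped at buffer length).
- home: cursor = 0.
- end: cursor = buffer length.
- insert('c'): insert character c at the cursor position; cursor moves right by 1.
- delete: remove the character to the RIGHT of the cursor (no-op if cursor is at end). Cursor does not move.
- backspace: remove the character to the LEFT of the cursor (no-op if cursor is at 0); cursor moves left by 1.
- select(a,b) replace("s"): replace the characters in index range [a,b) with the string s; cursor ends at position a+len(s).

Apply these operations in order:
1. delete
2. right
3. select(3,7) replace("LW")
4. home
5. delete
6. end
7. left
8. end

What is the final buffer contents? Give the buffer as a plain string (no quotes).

After op 1 (delete): buf='RRMUFLC' cursor=0
After op 2 (right): buf='RRMUFLC' cursor=1
After op 3 (select(3,7) replace("LW")): buf='RRMLW' cursor=5
After op 4 (home): buf='RRMLW' cursor=0
After op 5 (delete): buf='RMLW' cursor=0
After op 6 (end): buf='RMLW' cursor=4
After op 7 (left): buf='RMLW' cursor=3
After op 8 (end): buf='RMLW' cursor=4

Answer: RMLW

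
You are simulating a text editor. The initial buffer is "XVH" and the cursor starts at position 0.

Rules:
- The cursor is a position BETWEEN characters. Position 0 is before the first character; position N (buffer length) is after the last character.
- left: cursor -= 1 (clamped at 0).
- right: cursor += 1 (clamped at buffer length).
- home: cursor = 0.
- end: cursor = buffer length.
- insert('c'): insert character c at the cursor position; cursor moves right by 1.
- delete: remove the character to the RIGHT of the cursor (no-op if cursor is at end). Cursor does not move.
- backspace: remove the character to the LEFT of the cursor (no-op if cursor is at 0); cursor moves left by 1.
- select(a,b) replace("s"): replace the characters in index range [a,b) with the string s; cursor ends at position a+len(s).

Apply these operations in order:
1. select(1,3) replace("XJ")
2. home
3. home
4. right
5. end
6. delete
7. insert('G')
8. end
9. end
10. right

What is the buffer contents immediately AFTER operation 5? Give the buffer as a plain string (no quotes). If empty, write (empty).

Answer: XXJ

Derivation:
After op 1 (select(1,3) replace("XJ")): buf='XXJ' cursor=3
After op 2 (home): buf='XXJ' cursor=0
After op 3 (home): buf='XXJ' cursor=0
After op 4 (right): buf='XXJ' cursor=1
After op 5 (end): buf='XXJ' cursor=3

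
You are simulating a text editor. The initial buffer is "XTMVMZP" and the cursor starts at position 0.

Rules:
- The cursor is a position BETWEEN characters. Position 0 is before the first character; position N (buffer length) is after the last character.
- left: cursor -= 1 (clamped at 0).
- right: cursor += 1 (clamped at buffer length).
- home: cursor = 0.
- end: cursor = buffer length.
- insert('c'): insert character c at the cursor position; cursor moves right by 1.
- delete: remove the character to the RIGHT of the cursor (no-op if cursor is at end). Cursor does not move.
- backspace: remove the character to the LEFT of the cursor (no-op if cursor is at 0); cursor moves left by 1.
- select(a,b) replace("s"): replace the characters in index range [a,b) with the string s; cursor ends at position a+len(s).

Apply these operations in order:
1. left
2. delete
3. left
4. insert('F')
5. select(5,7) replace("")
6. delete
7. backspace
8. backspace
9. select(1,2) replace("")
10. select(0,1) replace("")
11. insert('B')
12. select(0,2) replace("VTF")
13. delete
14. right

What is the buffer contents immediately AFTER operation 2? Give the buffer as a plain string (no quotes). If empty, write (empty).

Answer: TMVMZP

Derivation:
After op 1 (left): buf='XTMVMZP' cursor=0
After op 2 (delete): buf='TMVMZP' cursor=0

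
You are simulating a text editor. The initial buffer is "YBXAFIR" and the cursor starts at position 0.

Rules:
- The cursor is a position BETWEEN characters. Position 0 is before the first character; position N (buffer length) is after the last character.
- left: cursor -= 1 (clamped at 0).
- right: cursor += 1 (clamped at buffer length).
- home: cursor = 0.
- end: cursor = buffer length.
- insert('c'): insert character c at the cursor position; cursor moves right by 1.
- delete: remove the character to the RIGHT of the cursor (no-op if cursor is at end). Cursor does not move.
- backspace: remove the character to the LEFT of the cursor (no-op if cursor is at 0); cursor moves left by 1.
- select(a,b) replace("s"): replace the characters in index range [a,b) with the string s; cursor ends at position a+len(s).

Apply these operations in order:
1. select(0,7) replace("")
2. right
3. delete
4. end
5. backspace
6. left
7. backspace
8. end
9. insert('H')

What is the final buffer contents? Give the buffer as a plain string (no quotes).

Answer: H

Derivation:
After op 1 (select(0,7) replace("")): buf='(empty)' cursor=0
After op 2 (right): buf='(empty)' cursor=0
After op 3 (delete): buf='(empty)' cursor=0
After op 4 (end): buf='(empty)' cursor=0
After op 5 (backspace): buf='(empty)' cursor=0
After op 6 (left): buf='(empty)' cursor=0
After op 7 (backspace): buf='(empty)' cursor=0
After op 8 (end): buf='(empty)' cursor=0
After op 9 (insert('H')): buf='H' cursor=1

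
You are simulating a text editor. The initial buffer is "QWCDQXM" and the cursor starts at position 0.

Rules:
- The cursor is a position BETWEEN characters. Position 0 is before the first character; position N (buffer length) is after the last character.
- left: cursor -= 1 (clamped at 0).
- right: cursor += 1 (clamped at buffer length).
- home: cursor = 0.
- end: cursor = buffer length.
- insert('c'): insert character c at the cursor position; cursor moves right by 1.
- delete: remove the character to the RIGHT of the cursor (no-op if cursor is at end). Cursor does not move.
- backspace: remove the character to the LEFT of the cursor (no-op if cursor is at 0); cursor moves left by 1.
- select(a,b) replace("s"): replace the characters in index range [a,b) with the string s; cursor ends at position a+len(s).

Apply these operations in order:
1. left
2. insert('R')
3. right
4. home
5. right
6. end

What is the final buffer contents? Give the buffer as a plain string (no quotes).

After op 1 (left): buf='QWCDQXM' cursor=0
After op 2 (insert('R')): buf='RQWCDQXM' cursor=1
After op 3 (right): buf='RQWCDQXM' cursor=2
After op 4 (home): buf='RQWCDQXM' cursor=0
After op 5 (right): buf='RQWCDQXM' cursor=1
After op 6 (end): buf='RQWCDQXM' cursor=8

Answer: RQWCDQXM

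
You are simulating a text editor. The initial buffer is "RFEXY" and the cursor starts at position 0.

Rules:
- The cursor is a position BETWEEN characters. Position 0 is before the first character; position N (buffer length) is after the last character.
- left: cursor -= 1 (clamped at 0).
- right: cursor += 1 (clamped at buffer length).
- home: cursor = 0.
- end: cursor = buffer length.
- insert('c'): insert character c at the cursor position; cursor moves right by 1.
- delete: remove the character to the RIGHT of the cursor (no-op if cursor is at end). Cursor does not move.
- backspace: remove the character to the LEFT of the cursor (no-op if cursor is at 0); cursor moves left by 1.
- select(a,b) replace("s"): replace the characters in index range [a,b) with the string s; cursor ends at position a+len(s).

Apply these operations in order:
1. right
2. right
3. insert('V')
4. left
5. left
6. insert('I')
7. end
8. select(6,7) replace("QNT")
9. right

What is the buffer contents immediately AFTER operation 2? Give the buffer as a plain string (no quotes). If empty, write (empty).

After op 1 (right): buf='RFEXY' cursor=1
After op 2 (right): buf='RFEXY' cursor=2

Answer: RFEXY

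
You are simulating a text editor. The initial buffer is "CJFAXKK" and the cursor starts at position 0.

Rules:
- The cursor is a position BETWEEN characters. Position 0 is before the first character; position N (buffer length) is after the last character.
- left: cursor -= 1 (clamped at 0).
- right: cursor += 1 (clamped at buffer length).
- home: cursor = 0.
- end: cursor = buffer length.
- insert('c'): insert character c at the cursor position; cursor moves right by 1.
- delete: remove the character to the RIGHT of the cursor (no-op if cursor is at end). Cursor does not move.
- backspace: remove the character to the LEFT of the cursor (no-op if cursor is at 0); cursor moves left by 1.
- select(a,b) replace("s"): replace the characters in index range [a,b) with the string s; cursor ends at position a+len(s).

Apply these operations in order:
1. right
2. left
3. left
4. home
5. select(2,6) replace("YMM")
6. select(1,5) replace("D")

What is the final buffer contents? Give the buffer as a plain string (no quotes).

Answer: CDK

Derivation:
After op 1 (right): buf='CJFAXKK' cursor=1
After op 2 (left): buf='CJFAXKK' cursor=0
After op 3 (left): buf='CJFAXKK' cursor=0
After op 4 (home): buf='CJFAXKK' cursor=0
After op 5 (select(2,6) replace("YMM")): buf='CJYMMK' cursor=5
After op 6 (select(1,5) replace("D")): buf='CDK' cursor=2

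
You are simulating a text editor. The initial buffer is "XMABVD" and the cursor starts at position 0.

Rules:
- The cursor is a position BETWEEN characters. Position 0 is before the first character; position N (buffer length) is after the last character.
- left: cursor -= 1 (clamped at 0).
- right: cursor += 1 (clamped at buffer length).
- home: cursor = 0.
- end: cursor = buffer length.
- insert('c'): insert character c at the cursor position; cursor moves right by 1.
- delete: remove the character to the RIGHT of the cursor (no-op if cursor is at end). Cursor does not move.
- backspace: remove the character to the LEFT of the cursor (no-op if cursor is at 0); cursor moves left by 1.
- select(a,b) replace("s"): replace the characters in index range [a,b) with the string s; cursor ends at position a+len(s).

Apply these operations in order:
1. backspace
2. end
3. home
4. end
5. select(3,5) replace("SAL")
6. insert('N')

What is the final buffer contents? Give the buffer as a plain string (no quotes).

After op 1 (backspace): buf='XMABVD' cursor=0
After op 2 (end): buf='XMABVD' cursor=6
After op 3 (home): buf='XMABVD' cursor=0
After op 4 (end): buf='XMABVD' cursor=6
After op 5 (select(3,5) replace("SAL")): buf='XMASALD' cursor=6
After op 6 (insert('N')): buf='XMASALND' cursor=7

Answer: XMASALND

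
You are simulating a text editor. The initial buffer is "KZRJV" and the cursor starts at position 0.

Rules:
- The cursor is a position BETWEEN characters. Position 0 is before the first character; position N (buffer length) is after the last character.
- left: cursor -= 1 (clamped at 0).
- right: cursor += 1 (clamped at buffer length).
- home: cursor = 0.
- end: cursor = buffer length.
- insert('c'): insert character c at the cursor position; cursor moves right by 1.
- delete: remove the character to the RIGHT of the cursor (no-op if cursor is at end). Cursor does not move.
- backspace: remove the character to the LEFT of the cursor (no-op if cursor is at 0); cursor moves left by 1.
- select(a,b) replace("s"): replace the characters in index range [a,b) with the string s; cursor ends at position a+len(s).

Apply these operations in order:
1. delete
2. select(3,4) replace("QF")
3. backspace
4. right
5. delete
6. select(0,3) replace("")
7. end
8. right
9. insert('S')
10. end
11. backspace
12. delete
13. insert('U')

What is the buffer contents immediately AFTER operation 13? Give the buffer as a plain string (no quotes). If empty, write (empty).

After op 1 (delete): buf='ZRJV' cursor=0
After op 2 (select(3,4) replace("QF")): buf='ZRJQF' cursor=5
After op 3 (backspace): buf='ZRJQ' cursor=4
After op 4 (right): buf='ZRJQ' cursor=4
After op 5 (delete): buf='ZRJQ' cursor=4
After op 6 (select(0,3) replace("")): buf='Q' cursor=0
After op 7 (end): buf='Q' cursor=1
After op 8 (right): buf='Q' cursor=1
After op 9 (insert('S')): buf='QS' cursor=2
After op 10 (end): buf='QS' cursor=2
After op 11 (backspace): buf='Q' cursor=1
After op 12 (delete): buf='Q' cursor=1
After op 13 (insert('U')): buf='QU' cursor=2

Answer: QU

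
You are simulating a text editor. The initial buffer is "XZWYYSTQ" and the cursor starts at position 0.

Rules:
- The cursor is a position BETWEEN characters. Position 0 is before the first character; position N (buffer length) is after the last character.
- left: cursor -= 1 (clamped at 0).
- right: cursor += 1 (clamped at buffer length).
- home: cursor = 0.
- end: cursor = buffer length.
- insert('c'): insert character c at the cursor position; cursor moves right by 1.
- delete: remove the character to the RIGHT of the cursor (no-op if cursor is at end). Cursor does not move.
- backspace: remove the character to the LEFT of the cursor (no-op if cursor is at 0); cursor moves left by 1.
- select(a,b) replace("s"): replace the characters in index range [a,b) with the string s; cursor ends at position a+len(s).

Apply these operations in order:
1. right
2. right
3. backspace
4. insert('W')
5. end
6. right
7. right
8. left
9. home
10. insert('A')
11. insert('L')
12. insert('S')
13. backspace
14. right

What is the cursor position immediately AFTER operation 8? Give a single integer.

Answer: 7

Derivation:
After op 1 (right): buf='XZWYYSTQ' cursor=1
After op 2 (right): buf='XZWYYSTQ' cursor=2
After op 3 (backspace): buf='XWYYSTQ' cursor=1
After op 4 (insert('W')): buf='XWWYYSTQ' cursor=2
After op 5 (end): buf='XWWYYSTQ' cursor=8
After op 6 (right): buf='XWWYYSTQ' cursor=8
After op 7 (right): buf='XWWYYSTQ' cursor=8
After op 8 (left): buf='XWWYYSTQ' cursor=7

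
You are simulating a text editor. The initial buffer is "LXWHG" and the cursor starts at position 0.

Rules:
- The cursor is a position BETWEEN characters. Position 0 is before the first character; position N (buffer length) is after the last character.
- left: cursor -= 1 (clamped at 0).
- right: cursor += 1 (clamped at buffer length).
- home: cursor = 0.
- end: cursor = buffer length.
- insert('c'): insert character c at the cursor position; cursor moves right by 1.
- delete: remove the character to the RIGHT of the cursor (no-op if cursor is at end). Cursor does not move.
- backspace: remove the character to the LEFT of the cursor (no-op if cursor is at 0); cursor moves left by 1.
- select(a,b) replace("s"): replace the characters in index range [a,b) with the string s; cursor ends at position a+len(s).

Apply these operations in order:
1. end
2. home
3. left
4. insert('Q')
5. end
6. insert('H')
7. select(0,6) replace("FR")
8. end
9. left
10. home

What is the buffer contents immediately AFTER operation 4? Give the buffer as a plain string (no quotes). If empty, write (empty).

After op 1 (end): buf='LXWHG' cursor=5
After op 2 (home): buf='LXWHG' cursor=0
After op 3 (left): buf='LXWHG' cursor=0
After op 4 (insert('Q')): buf='QLXWHG' cursor=1

Answer: QLXWHG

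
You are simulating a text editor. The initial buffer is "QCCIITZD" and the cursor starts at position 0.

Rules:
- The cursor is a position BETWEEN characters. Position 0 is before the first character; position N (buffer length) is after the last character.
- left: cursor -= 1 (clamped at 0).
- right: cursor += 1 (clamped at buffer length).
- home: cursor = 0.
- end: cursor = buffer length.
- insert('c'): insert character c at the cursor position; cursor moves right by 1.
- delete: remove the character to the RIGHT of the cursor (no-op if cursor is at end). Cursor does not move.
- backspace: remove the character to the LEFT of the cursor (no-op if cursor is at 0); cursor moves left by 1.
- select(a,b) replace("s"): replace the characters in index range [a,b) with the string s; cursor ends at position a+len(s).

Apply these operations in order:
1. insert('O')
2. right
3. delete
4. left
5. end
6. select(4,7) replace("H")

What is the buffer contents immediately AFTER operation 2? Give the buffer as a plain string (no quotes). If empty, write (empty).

Answer: OQCCIITZD

Derivation:
After op 1 (insert('O')): buf='OQCCIITZD' cursor=1
After op 2 (right): buf='OQCCIITZD' cursor=2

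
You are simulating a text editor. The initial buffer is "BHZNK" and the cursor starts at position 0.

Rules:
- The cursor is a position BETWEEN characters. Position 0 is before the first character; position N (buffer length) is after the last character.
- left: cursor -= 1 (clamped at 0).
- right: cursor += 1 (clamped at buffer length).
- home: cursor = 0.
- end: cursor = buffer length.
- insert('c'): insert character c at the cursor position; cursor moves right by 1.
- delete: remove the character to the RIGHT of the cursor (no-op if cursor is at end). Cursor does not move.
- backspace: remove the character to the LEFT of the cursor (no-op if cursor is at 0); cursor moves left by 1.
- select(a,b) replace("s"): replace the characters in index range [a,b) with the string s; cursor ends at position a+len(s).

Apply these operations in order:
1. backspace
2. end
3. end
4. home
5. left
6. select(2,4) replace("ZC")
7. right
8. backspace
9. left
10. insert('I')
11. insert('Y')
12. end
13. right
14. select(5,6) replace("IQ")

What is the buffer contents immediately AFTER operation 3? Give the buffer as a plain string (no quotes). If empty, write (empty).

Answer: BHZNK

Derivation:
After op 1 (backspace): buf='BHZNK' cursor=0
After op 2 (end): buf='BHZNK' cursor=5
After op 3 (end): buf='BHZNK' cursor=5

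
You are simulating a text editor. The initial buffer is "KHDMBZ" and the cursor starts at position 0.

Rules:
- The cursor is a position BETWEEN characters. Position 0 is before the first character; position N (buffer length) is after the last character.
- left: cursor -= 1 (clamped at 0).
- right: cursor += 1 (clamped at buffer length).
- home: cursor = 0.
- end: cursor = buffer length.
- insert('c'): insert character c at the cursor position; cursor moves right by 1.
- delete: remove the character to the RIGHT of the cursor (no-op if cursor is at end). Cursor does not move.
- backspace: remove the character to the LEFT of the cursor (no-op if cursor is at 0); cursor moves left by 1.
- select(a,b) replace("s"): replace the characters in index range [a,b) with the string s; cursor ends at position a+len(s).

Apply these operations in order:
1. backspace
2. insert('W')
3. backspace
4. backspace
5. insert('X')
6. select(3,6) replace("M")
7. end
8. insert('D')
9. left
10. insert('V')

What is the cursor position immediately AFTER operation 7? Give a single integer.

After op 1 (backspace): buf='KHDMBZ' cursor=0
After op 2 (insert('W')): buf='WKHDMBZ' cursor=1
After op 3 (backspace): buf='KHDMBZ' cursor=0
After op 4 (backspace): buf='KHDMBZ' cursor=0
After op 5 (insert('X')): buf='XKHDMBZ' cursor=1
After op 6 (select(3,6) replace("M")): buf='XKHMZ' cursor=4
After op 7 (end): buf='XKHMZ' cursor=5

Answer: 5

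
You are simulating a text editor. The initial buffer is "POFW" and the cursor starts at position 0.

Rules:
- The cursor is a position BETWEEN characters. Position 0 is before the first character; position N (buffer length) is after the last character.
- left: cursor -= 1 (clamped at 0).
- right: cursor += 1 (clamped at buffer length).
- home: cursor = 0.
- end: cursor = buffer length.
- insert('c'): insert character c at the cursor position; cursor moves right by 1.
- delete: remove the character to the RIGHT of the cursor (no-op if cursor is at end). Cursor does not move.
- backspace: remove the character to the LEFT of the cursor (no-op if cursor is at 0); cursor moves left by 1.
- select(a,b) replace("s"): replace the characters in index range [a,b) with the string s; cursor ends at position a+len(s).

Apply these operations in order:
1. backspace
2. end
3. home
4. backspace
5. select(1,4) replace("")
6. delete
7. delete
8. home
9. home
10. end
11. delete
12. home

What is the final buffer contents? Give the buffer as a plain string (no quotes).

After op 1 (backspace): buf='POFW' cursor=0
After op 2 (end): buf='POFW' cursor=4
After op 3 (home): buf='POFW' cursor=0
After op 4 (backspace): buf='POFW' cursor=0
After op 5 (select(1,4) replace("")): buf='P' cursor=1
After op 6 (delete): buf='P' cursor=1
After op 7 (delete): buf='P' cursor=1
After op 8 (home): buf='P' cursor=0
After op 9 (home): buf='P' cursor=0
After op 10 (end): buf='P' cursor=1
After op 11 (delete): buf='P' cursor=1
After op 12 (home): buf='P' cursor=0

Answer: P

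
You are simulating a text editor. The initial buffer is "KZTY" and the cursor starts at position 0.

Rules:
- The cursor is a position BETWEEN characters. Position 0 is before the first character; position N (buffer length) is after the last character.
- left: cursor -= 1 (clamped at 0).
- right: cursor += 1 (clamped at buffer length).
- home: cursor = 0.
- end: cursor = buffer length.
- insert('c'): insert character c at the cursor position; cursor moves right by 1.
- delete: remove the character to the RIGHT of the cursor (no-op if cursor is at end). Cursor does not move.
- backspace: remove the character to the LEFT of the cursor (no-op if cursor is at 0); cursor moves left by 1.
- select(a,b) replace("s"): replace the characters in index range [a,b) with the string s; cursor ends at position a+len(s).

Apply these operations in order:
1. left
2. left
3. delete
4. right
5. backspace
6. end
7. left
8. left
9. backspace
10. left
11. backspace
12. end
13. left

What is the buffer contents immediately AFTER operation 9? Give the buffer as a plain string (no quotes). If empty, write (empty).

After op 1 (left): buf='KZTY' cursor=0
After op 2 (left): buf='KZTY' cursor=0
After op 3 (delete): buf='ZTY' cursor=0
After op 4 (right): buf='ZTY' cursor=1
After op 5 (backspace): buf='TY' cursor=0
After op 6 (end): buf='TY' cursor=2
After op 7 (left): buf='TY' cursor=1
After op 8 (left): buf='TY' cursor=0
After op 9 (backspace): buf='TY' cursor=0

Answer: TY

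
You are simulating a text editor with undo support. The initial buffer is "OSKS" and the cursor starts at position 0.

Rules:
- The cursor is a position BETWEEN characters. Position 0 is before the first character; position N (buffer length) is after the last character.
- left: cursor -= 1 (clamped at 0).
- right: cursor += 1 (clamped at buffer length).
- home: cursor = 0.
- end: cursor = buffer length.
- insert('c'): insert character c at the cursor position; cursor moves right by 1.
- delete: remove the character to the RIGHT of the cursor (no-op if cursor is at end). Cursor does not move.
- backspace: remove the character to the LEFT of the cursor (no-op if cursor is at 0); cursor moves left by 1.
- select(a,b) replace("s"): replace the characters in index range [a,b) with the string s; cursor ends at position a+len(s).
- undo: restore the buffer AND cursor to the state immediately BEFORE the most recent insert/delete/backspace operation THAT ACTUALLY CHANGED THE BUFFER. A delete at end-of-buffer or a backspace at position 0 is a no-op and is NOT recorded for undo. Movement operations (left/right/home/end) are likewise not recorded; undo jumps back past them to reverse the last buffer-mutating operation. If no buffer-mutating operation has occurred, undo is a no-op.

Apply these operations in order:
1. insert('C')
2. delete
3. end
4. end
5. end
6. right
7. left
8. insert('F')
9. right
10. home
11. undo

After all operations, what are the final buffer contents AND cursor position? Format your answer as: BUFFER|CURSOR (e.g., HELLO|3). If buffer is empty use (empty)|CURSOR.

After op 1 (insert('C')): buf='COSKS' cursor=1
After op 2 (delete): buf='CSKS' cursor=1
After op 3 (end): buf='CSKS' cursor=4
After op 4 (end): buf='CSKS' cursor=4
After op 5 (end): buf='CSKS' cursor=4
After op 6 (right): buf='CSKS' cursor=4
After op 7 (left): buf='CSKS' cursor=3
After op 8 (insert('F')): buf='CSKFS' cursor=4
After op 9 (right): buf='CSKFS' cursor=5
After op 10 (home): buf='CSKFS' cursor=0
After op 11 (undo): buf='CSKS' cursor=3

Answer: CSKS|3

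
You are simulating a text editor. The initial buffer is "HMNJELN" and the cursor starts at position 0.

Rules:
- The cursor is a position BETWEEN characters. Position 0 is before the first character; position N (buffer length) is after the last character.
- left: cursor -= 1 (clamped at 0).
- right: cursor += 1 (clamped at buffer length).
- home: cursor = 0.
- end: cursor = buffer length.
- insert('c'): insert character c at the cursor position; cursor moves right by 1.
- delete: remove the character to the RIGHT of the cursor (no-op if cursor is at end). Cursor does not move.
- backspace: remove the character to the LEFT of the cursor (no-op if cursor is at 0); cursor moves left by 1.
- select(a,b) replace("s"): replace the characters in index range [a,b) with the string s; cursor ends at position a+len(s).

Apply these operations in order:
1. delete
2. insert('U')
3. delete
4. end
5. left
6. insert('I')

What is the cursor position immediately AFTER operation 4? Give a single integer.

After op 1 (delete): buf='MNJELN' cursor=0
After op 2 (insert('U')): buf='UMNJELN' cursor=1
After op 3 (delete): buf='UNJELN' cursor=1
After op 4 (end): buf='UNJELN' cursor=6

Answer: 6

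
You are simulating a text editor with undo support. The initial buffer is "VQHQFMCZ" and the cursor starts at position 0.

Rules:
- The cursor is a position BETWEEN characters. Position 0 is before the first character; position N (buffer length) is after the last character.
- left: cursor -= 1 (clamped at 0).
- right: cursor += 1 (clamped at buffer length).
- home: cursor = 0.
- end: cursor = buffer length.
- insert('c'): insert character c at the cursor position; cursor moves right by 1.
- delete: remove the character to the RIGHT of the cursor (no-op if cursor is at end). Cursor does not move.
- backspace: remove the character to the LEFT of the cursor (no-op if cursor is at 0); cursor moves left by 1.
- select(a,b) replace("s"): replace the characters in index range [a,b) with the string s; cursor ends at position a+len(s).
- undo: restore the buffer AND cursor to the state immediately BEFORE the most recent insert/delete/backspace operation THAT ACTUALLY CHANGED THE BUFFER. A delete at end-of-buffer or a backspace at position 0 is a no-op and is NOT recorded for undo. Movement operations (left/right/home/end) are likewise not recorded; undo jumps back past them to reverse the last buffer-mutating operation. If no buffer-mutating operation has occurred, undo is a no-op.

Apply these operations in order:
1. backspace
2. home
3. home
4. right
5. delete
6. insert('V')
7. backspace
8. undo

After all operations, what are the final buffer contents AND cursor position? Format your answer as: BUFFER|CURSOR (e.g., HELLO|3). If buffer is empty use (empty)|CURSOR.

Answer: VVHQFMCZ|2

Derivation:
After op 1 (backspace): buf='VQHQFMCZ' cursor=0
After op 2 (home): buf='VQHQFMCZ' cursor=0
After op 3 (home): buf='VQHQFMCZ' cursor=0
After op 4 (right): buf='VQHQFMCZ' cursor=1
After op 5 (delete): buf='VHQFMCZ' cursor=1
After op 6 (insert('V')): buf='VVHQFMCZ' cursor=2
After op 7 (backspace): buf='VHQFMCZ' cursor=1
After op 8 (undo): buf='VVHQFMCZ' cursor=2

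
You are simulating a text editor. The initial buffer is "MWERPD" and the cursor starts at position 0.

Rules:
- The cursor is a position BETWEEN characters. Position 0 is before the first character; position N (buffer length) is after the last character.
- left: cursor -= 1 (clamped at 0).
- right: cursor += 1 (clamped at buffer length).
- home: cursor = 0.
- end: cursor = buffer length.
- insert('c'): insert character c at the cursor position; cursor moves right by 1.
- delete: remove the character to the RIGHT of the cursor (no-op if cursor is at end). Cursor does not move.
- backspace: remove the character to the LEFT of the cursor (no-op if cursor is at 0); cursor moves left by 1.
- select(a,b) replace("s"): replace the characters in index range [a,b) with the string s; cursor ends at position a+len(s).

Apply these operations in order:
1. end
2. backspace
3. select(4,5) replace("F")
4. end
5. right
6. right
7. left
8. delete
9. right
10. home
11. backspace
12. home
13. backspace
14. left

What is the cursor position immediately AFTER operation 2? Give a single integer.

Answer: 5

Derivation:
After op 1 (end): buf='MWERPD' cursor=6
After op 2 (backspace): buf='MWERP' cursor=5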